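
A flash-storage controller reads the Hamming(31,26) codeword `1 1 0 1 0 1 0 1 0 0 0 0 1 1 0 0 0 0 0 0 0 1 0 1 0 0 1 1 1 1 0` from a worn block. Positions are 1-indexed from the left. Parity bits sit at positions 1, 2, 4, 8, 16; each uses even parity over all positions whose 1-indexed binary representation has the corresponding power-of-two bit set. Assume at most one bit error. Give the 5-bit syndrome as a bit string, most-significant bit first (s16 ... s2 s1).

s1: b1⊕b3⊕b5⊕b7⊕b9⊕b11⊕b13⊕b15⊕b17⊕b19⊕b21⊕b23⊕b25⊕b27⊕b29⊕b31 = 1⊕0⊕0⊕0⊕0⊕0⊕1⊕0⊕0⊕0⊕0⊕0⊕0⊕1⊕1⊕0 = 0
s2: b2⊕b3⊕b6⊕b7⊕b10⊕b11⊕b14⊕b15⊕b18⊕b19⊕b22⊕b23⊕b26⊕b27⊕b30⊕b31 = 1⊕0⊕1⊕0⊕0⊕0⊕1⊕0⊕0⊕0⊕1⊕0⊕0⊕1⊕1⊕0 = 0
s4: b4⊕b5⊕b6⊕b7⊕b12⊕b13⊕b14⊕b15⊕b20⊕b21⊕b22⊕b23⊕b28⊕b29⊕b30⊕b31 = 1⊕0⊕1⊕0⊕0⊕1⊕1⊕0⊕0⊕0⊕1⊕0⊕1⊕1⊕1⊕0 = 0
s8: b8⊕b9⊕b10⊕b11⊕b12⊕b13⊕b14⊕b15⊕b24⊕b25⊕b26⊕b27⊕b28⊕b29⊕b30⊕b31 = 1⊕0⊕0⊕0⊕0⊕1⊕1⊕0⊕1⊕0⊕0⊕1⊕1⊕1⊕1⊕0 = 0
s16: b16⊕b17⊕b18⊕b19⊕b20⊕b21⊕b22⊕b23⊕b24⊕b25⊕b26⊕b27⊕b28⊕b29⊕b30⊕b31 = 0⊕0⊕0⊕0⊕0⊕0⊕1⊕0⊕1⊕0⊕0⊕1⊕1⊕1⊕1⊕0 = 0
Syndrome (s16...s1) = 00000 → position 0 (no error).

00000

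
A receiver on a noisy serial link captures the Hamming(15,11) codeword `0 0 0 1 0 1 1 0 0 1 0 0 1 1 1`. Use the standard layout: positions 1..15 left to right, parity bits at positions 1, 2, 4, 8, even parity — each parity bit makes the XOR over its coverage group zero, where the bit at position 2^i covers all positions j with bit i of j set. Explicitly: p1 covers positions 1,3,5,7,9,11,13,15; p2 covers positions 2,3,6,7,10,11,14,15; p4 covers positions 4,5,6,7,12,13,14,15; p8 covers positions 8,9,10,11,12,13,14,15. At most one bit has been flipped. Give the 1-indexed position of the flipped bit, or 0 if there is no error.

3

s1: b1⊕b3⊕b5⊕b7⊕b9⊕b11⊕b13⊕b15 = 0⊕0⊕0⊕1⊕0⊕0⊕1⊕1 = 1
s2: b2⊕b3⊕b6⊕b7⊕b10⊕b11⊕b14⊕b15 = 0⊕0⊕1⊕1⊕1⊕0⊕1⊕1 = 1
s4: b4⊕b5⊕b6⊕b7⊕b12⊕b13⊕b14⊕b15 = 1⊕0⊕1⊕1⊕0⊕1⊕1⊕1 = 0
s8: b8⊕b9⊕b10⊕b11⊕b12⊕b13⊕b14⊕b15 = 0⊕0⊕1⊕0⊕0⊕1⊕1⊕1 = 0
Syndrome (s8...s1) = 0011 → position 3.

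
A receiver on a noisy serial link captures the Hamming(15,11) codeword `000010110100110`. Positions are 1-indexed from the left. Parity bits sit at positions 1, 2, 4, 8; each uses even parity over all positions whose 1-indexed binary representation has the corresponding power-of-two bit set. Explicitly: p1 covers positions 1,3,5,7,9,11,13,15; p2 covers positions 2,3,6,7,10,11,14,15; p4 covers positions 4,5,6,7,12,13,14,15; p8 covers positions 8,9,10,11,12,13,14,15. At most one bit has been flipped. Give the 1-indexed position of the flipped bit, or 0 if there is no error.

3

s1: b1⊕b3⊕b5⊕b7⊕b9⊕b11⊕b13⊕b15 = 0⊕0⊕1⊕1⊕0⊕0⊕1⊕0 = 1
s2: b2⊕b3⊕b6⊕b7⊕b10⊕b11⊕b14⊕b15 = 0⊕0⊕0⊕1⊕1⊕0⊕1⊕0 = 1
s4: b4⊕b5⊕b6⊕b7⊕b12⊕b13⊕b14⊕b15 = 0⊕1⊕0⊕1⊕0⊕1⊕1⊕0 = 0
s8: b8⊕b9⊕b10⊕b11⊕b12⊕b13⊕b14⊕b15 = 1⊕0⊕1⊕0⊕0⊕1⊕1⊕0 = 0
Syndrome (s8...s1) = 0011 → position 3.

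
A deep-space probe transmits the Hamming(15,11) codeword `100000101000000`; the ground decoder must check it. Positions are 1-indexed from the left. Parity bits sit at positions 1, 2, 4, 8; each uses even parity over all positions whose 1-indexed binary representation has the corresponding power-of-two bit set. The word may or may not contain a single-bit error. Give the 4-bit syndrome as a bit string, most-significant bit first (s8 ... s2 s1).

1111

s1: b1⊕b3⊕b5⊕b7⊕b9⊕b11⊕b13⊕b15 = 1⊕0⊕0⊕1⊕1⊕0⊕0⊕0 = 1
s2: b2⊕b3⊕b6⊕b7⊕b10⊕b11⊕b14⊕b15 = 0⊕0⊕0⊕1⊕0⊕0⊕0⊕0 = 1
s4: b4⊕b5⊕b6⊕b7⊕b12⊕b13⊕b14⊕b15 = 0⊕0⊕0⊕1⊕0⊕0⊕0⊕0 = 1
s8: b8⊕b9⊕b10⊕b11⊕b12⊕b13⊕b14⊕b15 = 0⊕1⊕0⊕0⊕0⊕0⊕0⊕0 = 1
Syndrome (s8...s1) = 1111 → position 15.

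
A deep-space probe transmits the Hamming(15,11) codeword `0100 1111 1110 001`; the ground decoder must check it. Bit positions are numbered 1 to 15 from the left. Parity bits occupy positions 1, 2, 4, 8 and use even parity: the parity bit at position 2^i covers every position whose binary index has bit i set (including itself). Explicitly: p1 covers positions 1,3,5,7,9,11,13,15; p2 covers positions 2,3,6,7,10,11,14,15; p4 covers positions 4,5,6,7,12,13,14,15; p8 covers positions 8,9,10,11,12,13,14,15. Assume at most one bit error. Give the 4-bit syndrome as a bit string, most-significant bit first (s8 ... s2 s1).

s1: b1⊕b3⊕b5⊕b7⊕b9⊕b11⊕b13⊕b15 = 0⊕0⊕1⊕1⊕1⊕1⊕0⊕1 = 1
s2: b2⊕b3⊕b6⊕b7⊕b10⊕b11⊕b14⊕b15 = 1⊕0⊕1⊕1⊕1⊕1⊕0⊕1 = 0
s4: b4⊕b5⊕b6⊕b7⊕b12⊕b13⊕b14⊕b15 = 0⊕1⊕1⊕1⊕0⊕0⊕0⊕1 = 0
s8: b8⊕b9⊕b10⊕b11⊕b12⊕b13⊕b14⊕b15 = 1⊕1⊕1⊕1⊕0⊕0⊕0⊕1 = 1
Syndrome (s8...s1) = 1001 → position 9.

1001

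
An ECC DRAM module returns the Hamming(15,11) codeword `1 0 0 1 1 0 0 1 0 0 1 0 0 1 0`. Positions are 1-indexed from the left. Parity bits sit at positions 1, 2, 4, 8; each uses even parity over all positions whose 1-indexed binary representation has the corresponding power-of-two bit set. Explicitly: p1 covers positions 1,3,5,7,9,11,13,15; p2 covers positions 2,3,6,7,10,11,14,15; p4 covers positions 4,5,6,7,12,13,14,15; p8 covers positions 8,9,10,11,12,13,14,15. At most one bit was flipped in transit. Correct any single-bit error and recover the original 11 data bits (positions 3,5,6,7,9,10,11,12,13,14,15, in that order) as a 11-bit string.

01000010110

s1: b1⊕b3⊕b5⊕b7⊕b9⊕b11⊕b13⊕b15 = 1⊕0⊕1⊕0⊕0⊕1⊕0⊕0 = 1
s2: b2⊕b3⊕b6⊕b7⊕b10⊕b11⊕b14⊕b15 = 0⊕0⊕0⊕0⊕0⊕1⊕1⊕0 = 0
s4: b4⊕b5⊕b6⊕b7⊕b12⊕b13⊕b14⊕b15 = 1⊕1⊕0⊕0⊕0⊕0⊕1⊕0 = 1
s8: b8⊕b9⊕b10⊕b11⊕b12⊕b13⊕b14⊕b15 = 1⊕0⊕0⊕1⊕0⊕0⊕1⊕0 = 1
Syndrome (s8...s1) = 1101 → position 13.
Flip bit 13: corrected codeword = 100110010010110
Data bits at positions 3,5,6,7,9,10,11,12,13,14,15: 01000010110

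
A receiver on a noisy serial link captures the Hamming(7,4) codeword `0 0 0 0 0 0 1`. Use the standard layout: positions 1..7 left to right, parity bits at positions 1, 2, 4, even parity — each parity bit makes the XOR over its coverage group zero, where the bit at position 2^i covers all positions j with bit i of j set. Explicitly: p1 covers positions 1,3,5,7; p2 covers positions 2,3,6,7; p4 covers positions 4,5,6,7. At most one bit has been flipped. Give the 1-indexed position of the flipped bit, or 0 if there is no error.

s1: b1⊕b3⊕b5⊕b7 = 0⊕0⊕0⊕1 = 1
s2: b2⊕b3⊕b6⊕b7 = 0⊕0⊕0⊕1 = 1
s4: b4⊕b5⊕b6⊕b7 = 0⊕0⊕0⊕1 = 1
Syndrome (s4...s1) = 111 → position 7.

7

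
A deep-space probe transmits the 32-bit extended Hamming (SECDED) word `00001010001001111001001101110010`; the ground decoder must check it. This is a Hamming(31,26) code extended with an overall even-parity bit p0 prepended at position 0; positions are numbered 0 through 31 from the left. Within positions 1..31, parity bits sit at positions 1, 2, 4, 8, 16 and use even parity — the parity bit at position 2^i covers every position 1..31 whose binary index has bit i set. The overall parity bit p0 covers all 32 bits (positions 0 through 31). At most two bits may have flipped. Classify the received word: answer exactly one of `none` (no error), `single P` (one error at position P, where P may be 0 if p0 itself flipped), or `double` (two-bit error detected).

s1: b1⊕b3⊕b5⊕b7⊕b9⊕b11⊕b13⊕b15⊕b17⊕b19⊕b21⊕b23⊕b25⊕b27⊕b29⊕b31 = 0⊕0⊕0⊕0⊕0⊕0⊕1⊕1⊕0⊕1⊕0⊕1⊕1⊕1⊕0⊕0 = 0
s2: b2⊕b3⊕b6⊕b7⊕b10⊕b11⊕b14⊕b15⊕b18⊕b19⊕b22⊕b23⊕b26⊕b27⊕b30⊕b31 = 0⊕0⊕1⊕0⊕1⊕0⊕1⊕1⊕0⊕1⊕1⊕1⊕1⊕1⊕1⊕0 = 0
s4: b4⊕b5⊕b6⊕b7⊕b12⊕b13⊕b14⊕b15⊕b20⊕b21⊕b22⊕b23⊕b28⊕b29⊕b30⊕b31 = 1⊕0⊕1⊕0⊕0⊕1⊕1⊕1⊕0⊕0⊕1⊕1⊕0⊕0⊕1⊕0 = 0
s8: b8⊕b9⊕b10⊕b11⊕b12⊕b13⊕b14⊕b15⊕b24⊕b25⊕b26⊕b27⊕b28⊕b29⊕b30⊕b31 = 0⊕0⊕1⊕0⊕0⊕1⊕1⊕1⊕0⊕1⊕1⊕1⊕0⊕0⊕1⊕0 = 0
s16: b16⊕b17⊕b18⊕b19⊕b20⊕b21⊕b22⊕b23⊕b24⊕b25⊕b26⊕b27⊕b28⊕b29⊕b30⊕b31 = 1⊕0⊕0⊕1⊕0⊕0⊕1⊕1⊕0⊕1⊕1⊕1⊕0⊕0⊕1⊕0 = 0
Syndrome (s16...s1) = 00000 → position 0 (no error).
Overall parity (XOR of all 32 bits, including p0): 0⊕0⊕0⊕0⊕1⊕0⊕1⊕0⊕0⊕0⊕1⊕0⊕0⊕1⊕1⊕1⊕1⊕0⊕0⊕1⊕0⊕0⊕1⊕1⊕0⊕1⊕1⊕1⊕0⊕0⊕1⊕0 = 0
Overall=0, syndrome position=0 → no error.

none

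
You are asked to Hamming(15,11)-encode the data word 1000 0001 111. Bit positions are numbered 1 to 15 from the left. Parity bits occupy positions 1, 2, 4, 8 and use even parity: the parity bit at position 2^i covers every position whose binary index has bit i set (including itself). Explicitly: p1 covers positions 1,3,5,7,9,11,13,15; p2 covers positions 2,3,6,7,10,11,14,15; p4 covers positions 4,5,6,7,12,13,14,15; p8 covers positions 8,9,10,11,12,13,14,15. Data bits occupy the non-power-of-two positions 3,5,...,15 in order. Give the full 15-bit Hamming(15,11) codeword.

111000000001111

Place data bits at non-power-of-two positions: b3=1, b5=0, b6=0, b7=0, b9=0, b10=0, b11=0, b12=1, b13=1, b14=1, b15=1.
p1 = XOR of data positions {3,5,7,9,11,13,15} = 1⊕0⊕0⊕0⊕0⊕1⊕1 = 1
p2 = XOR of data positions {3,6,7,10,11,14,15} = 1⊕0⊕0⊕0⊕0⊕1⊕1 = 1
p4 = XOR of data positions {5,6,7,12,13,14,15} = 0⊕0⊕0⊕1⊕1⊕1⊕1 = 0
p8 = XOR of data positions {9,10,11,12,13,14,15} = 0⊕0⊕0⊕1⊕1⊕1⊕1 = 0
Codeword b1..b15 = 111000000001111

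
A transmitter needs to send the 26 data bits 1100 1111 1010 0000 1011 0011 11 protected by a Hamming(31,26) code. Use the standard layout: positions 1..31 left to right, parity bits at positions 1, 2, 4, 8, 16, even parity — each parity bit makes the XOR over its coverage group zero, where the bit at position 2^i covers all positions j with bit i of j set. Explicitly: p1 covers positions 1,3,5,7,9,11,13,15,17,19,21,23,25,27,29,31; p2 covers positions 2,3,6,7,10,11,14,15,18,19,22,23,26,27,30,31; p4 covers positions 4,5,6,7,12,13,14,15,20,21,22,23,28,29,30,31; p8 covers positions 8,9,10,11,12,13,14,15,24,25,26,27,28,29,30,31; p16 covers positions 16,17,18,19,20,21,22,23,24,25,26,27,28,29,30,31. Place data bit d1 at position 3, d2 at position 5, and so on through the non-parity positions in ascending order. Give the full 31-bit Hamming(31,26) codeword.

1111100011111011000001011001111

Place data bits at non-power-of-two positions: b3=1, b5=1, b6=0, b7=0, b9=1, b10=1, b11=1, b12=1, b13=1, b14=0, b15=1, b17=0, b18=0, b19=0, b20=0, b21=0, b22=1, b23=0, b24=1, b25=1, b26=0, b27=0, b28=1, b29=1, b30=1, b31=1.
p1 = XOR of data positions {3,5,7,9,11,13,15,17,19,21,23,25,27,29,31} = 1⊕1⊕0⊕1⊕1⊕1⊕1⊕0⊕0⊕0⊕0⊕1⊕0⊕1⊕1 = 1
p2 = XOR of data positions {3,6,7,10,11,14,15,18,19,22,23,26,27,30,31} = 1⊕0⊕0⊕1⊕1⊕0⊕1⊕0⊕0⊕1⊕0⊕0⊕0⊕1⊕1 = 1
p4 = XOR of data positions {5,6,7,12,13,14,15,20,21,22,23,28,29,30,31} = 1⊕0⊕0⊕1⊕1⊕0⊕1⊕0⊕0⊕1⊕0⊕1⊕1⊕1⊕1 = 1
p8 = XOR of data positions {9,10,11,12,13,14,15,24,25,26,27,28,29,30,31} = 1⊕1⊕1⊕1⊕1⊕0⊕1⊕1⊕1⊕0⊕0⊕1⊕1⊕1⊕1 = 0
p16 = XOR of data positions {17,18,19,20,21,22,23,24,25,26,27,28,29,30,31} = 0⊕0⊕0⊕0⊕0⊕1⊕0⊕1⊕1⊕0⊕0⊕1⊕1⊕1⊕1 = 1
Codeword b1..b31 = 1111100011111011000001011001111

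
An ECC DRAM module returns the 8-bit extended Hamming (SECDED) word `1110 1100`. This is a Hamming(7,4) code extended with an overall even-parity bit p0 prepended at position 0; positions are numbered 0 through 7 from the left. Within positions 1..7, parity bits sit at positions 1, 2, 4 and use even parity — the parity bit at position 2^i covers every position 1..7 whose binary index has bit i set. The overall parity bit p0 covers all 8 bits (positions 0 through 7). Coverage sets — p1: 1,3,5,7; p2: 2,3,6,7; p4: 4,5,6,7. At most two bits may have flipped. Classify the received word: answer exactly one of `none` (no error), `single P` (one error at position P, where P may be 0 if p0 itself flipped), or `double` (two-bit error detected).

s1: b1⊕b3⊕b5⊕b7 = 1⊕0⊕1⊕0 = 0
s2: b2⊕b3⊕b6⊕b7 = 1⊕0⊕0⊕0 = 1
s4: b4⊕b5⊕b6⊕b7 = 1⊕1⊕0⊕0 = 0
Syndrome (s4...s1) = 010 → position 2.
Overall parity (XOR of all 8 bits, including p0): 1⊕1⊕1⊕0⊕1⊕1⊕0⊕0 = 1
Overall=1, syndrome position=2 → single-bit error at position 2.

single 2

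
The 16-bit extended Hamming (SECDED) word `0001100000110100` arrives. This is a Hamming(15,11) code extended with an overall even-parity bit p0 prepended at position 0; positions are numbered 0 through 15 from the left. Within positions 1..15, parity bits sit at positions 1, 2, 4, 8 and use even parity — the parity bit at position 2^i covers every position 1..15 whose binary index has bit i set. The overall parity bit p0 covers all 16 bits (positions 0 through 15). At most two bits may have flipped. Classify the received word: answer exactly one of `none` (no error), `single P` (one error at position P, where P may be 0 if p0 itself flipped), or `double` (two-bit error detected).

s1: b1⊕b3⊕b5⊕b7⊕b9⊕b11⊕b13⊕b15 = 0⊕1⊕0⊕0⊕0⊕1⊕1⊕0 = 1
s2: b2⊕b3⊕b6⊕b7⊕b10⊕b11⊕b14⊕b15 = 0⊕1⊕0⊕0⊕1⊕1⊕0⊕0 = 1
s4: b4⊕b5⊕b6⊕b7⊕b12⊕b13⊕b14⊕b15 = 1⊕0⊕0⊕0⊕0⊕1⊕0⊕0 = 0
s8: b8⊕b9⊕b10⊕b11⊕b12⊕b13⊕b14⊕b15 = 0⊕0⊕1⊕1⊕0⊕1⊕0⊕0 = 1
Syndrome (s8...s1) = 1011 → position 11.
Overall parity (XOR of all 16 bits, including p0): 0⊕0⊕0⊕1⊕1⊕0⊕0⊕0⊕0⊕0⊕1⊕1⊕0⊕1⊕0⊕0 = 1
Overall=1, syndrome position=11 → single-bit error at position 11.

single 11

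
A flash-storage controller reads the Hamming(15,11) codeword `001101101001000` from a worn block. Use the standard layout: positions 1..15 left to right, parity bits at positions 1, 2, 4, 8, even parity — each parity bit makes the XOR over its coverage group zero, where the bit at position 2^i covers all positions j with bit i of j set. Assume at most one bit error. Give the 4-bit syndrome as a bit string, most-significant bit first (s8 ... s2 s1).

0011

s1: b1⊕b3⊕b5⊕b7⊕b9⊕b11⊕b13⊕b15 = 0⊕1⊕0⊕1⊕1⊕0⊕0⊕0 = 1
s2: b2⊕b3⊕b6⊕b7⊕b10⊕b11⊕b14⊕b15 = 0⊕1⊕1⊕1⊕0⊕0⊕0⊕0 = 1
s4: b4⊕b5⊕b6⊕b7⊕b12⊕b13⊕b14⊕b15 = 1⊕0⊕1⊕1⊕1⊕0⊕0⊕0 = 0
s8: b8⊕b9⊕b10⊕b11⊕b12⊕b13⊕b14⊕b15 = 0⊕1⊕0⊕0⊕1⊕0⊕0⊕0 = 0
Syndrome (s8...s1) = 0011 → position 3.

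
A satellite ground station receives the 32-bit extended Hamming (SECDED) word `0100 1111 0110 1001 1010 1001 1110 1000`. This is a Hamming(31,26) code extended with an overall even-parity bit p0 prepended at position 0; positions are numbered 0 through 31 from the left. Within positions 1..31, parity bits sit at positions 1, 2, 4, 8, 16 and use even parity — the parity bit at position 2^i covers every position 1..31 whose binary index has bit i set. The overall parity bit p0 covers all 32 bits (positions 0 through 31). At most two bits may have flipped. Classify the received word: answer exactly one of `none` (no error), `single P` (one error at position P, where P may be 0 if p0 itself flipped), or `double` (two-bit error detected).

single 7

s1: b1⊕b3⊕b5⊕b7⊕b9⊕b11⊕b13⊕b15⊕b17⊕b19⊕b21⊕b23⊕b25⊕b27⊕b29⊕b31 = 1⊕0⊕1⊕1⊕1⊕0⊕0⊕1⊕0⊕0⊕0⊕1⊕1⊕0⊕0⊕0 = 1
s2: b2⊕b3⊕b6⊕b7⊕b10⊕b11⊕b14⊕b15⊕b18⊕b19⊕b22⊕b23⊕b26⊕b27⊕b30⊕b31 = 0⊕0⊕1⊕1⊕1⊕0⊕0⊕1⊕1⊕0⊕0⊕1⊕1⊕0⊕0⊕0 = 1
s4: b4⊕b5⊕b6⊕b7⊕b12⊕b13⊕b14⊕b15⊕b20⊕b21⊕b22⊕b23⊕b28⊕b29⊕b30⊕b31 = 1⊕1⊕1⊕1⊕1⊕0⊕0⊕1⊕1⊕0⊕0⊕1⊕1⊕0⊕0⊕0 = 1
s8: b8⊕b9⊕b10⊕b11⊕b12⊕b13⊕b14⊕b15⊕b24⊕b25⊕b26⊕b27⊕b28⊕b29⊕b30⊕b31 = 0⊕1⊕1⊕0⊕1⊕0⊕0⊕1⊕1⊕1⊕1⊕0⊕1⊕0⊕0⊕0 = 0
s16: b16⊕b17⊕b18⊕b19⊕b20⊕b21⊕b22⊕b23⊕b24⊕b25⊕b26⊕b27⊕b28⊕b29⊕b30⊕b31 = 1⊕0⊕1⊕0⊕1⊕0⊕0⊕1⊕1⊕1⊕1⊕0⊕1⊕0⊕0⊕0 = 0
Syndrome (s16...s1) = 00111 → position 7.
Overall parity (XOR of all 32 bits, including p0): 0⊕1⊕0⊕0⊕1⊕1⊕1⊕1⊕0⊕1⊕1⊕0⊕1⊕0⊕0⊕1⊕1⊕0⊕1⊕0⊕1⊕0⊕0⊕1⊕1⊕1⊕1⊕0⊕1⊕0⊕0⊕0 = 1
Overall=1, syndrome position=7 → single-bit error at position 7.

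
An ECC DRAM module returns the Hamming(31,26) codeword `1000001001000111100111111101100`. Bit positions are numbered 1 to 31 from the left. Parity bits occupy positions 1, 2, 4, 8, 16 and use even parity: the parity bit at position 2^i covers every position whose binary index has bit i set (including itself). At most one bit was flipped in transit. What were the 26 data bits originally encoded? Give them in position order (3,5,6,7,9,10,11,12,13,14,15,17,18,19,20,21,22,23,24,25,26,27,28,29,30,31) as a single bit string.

s1: b1⊕b3⊕b5⊕b7⊕b9⊕b11⊕b13⊕b15⊕b17⊕b19⊕b21⊕b23⊕b25⊕b27⊕b29⊕b31 = 1⊕0⊕0⊕1⊕0⊕0⊕0⊕1⊕1⊕0⊕1⊕1⊕1⊕0⊕1⊕0 = 0
s2: b2⊕b3⊕b6⊕b7⊕b10⊕b11⊕b14⊕b15⊕b18⊕b19⊕b22⊕b23⊕b26⊕b27⊕b30⊕b31 = 0⊕0⊕0⊕1⊕1⊕0⊕1⊕1⊕0⊕0⊕1⊕1⊕1⊕0⊕0⊕0 = 1
s4: b4⊕b5⊕b6⊕b7⊕b12⊕b13⊕b14⊕b15⊕b20⊕b21⊕b22⊕b23⊕b28⊕b29⊕b30⊕b31 = 0⊕0⊕0⊕1⊕0⊕0⊕1⊕1⊕1⊕1⊕1⊕1⊕1⊕1⊕0⊕0 = 1
s8: b8⊕b9⊕b10⊕b11⊕b12⊕b13⊕b14⊕b15⊕b24⊕b25⊕b26⊕b27⊕b28⊕b29⊕b30⊕b31 = 0⊕0⊕1⊕0⊕0⊕0⊕1⊕1⊕1⊕1⊕1⊕0⊕1⊕1⊕0⊕0 = 0
s16: b16⊕b17⊕b18⊕b19⊕b20⊕b21⊕b22⊕b23⊕b24⊕b25⊕b26⊕b27⊕b28⊕b29⊕b30⊕b31 = 1⊕1⊕0⊕0⊕1⊕1⊕1⊕1⊕1⊕1⊕1⊕0⊕1⊕1⊕0⊕0 = 1
Syndrome (s16...s1) = 10110 → position 22.
Flip bit 22: corrected codeword = 1000001001000111100110111101100
Data bits at positions 3,5,6,7,9,10,11,12,13,14,15,17,18,19,20,21,22,23,24,25,26,27,28,29,30,31: 00010100011100110111101100

00010100011100110111101100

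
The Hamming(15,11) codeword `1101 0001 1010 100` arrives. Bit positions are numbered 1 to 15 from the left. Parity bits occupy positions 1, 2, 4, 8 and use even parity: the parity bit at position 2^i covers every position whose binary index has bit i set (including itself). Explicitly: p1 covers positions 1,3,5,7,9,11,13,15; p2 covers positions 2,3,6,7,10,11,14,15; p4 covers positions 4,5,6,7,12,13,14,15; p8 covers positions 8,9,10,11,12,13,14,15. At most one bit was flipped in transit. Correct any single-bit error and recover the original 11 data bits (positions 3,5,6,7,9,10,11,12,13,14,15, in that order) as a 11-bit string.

s1: b1⊕b3⊕b5⊕b7⊕b9⊕b11⊕b13⊕b15 = 1⊕0⊕0⊕0⊕1⊕1⊕1⊕0 = 0
s2: b2⊕b3⊕b6⊕b7⊕b10⊕b11⊕b14⊕b15 = 1⊕0⊕0⊕0⊕0⊕1⊕0⊕0 = 0
s4: b4⊕b5⊕b6⊕b7⊕b12⊕b13⊕b14⊕b15 = 1⊕0⊕0⊕0⊕0⊕1⊕0⊕0 = 0
s8: b8⊕b9⊕b10⊕b11⊕b12⊕b13⊕b14⊕b15 = 1⊕1⊕0⊕1⊕0⊕1⊕0⊕0 = 0
Syndrome (s8...s1) = 0000 → position 0 (no error).
No correction needed.
Data bits at positions 3,5,6,7,9,10,11,12,13,14,15: 00001010100

00001010100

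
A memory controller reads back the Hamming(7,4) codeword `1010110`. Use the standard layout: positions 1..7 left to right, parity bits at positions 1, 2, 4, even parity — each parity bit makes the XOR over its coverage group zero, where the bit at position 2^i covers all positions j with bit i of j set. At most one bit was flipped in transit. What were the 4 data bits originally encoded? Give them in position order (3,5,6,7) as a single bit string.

s1: b1⊕b3⊕b5⊕b7 = 1⊕1⊕1⊕0 = 1
s2: b2⊕b3⊕b6⊕b7 = 0⊕1⊕1⊕0 = 0
s4: b4⊕b5⊕b6⊕b7 = 0⊕1⊕1⊕0 = 0
Syndrome (s4...s1) = 001 → position 1.
Flip bit 1: corrected codeword = 0010110
Data bits at positions 3,5,6,7: 1110

1110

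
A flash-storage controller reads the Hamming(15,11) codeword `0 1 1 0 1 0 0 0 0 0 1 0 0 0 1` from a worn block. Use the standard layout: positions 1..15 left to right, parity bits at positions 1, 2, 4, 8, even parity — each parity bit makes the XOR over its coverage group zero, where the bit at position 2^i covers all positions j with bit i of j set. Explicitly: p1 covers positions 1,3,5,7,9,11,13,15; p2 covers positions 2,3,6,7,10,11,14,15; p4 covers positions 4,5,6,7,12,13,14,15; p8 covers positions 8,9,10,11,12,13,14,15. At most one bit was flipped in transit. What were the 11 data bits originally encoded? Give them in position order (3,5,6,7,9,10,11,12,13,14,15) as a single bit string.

s1: b1⊕b3⊕b5⊕b7⊕b9⊕b11⊕b13⊕b15 = 0⊕1⊕1⊕0⊕0⊕1⊕0⊕1 = 0
s2: b2⊕b3⊕b6⊕b7⊕b10⊕b11⊕b14⊕b15 = 1⊕1⊕0⊕0⊕0⊕1⊕0⊕1 = 0
s4: b4⊕b5⊕b6⊕b7⊕b12⊕b13⊕b14⊕b15 = 0⊕1⊕0⊕0⊕0⊕0⊕0⊕1 = 0
s8: b8⊕b9⊕b10⊕b11⊕b12⊕b13⊕b14⊕b15 = 0⊕0⊕0⊕1⊕0⊕0⊕0⊕1 = 0
Syndrome (s8...s1) = 0000 → position 0 (no error).
No correction needed.
Data bits at positions 3,5,6,7,9,10,11,12,13,14,15: 11000010001

11000010001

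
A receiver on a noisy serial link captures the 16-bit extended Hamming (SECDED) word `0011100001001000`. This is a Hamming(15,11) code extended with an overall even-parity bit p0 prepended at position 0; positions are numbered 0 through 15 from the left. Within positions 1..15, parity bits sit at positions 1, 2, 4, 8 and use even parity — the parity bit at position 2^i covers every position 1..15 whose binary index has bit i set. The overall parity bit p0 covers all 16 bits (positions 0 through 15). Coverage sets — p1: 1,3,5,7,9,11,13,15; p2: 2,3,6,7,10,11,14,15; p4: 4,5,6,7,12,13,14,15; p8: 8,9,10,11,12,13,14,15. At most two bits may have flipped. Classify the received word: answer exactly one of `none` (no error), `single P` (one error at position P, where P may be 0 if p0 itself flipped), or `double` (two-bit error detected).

single 0

s1: b1⊕b3⊕b5⊕b7⊕b9⊕b11⊕b13⊕b15 = 0⊕1⊕0⊕0⊕1⊕0⊕0⊕0 = 0
s2: b2⊕b3⊕b6⊕b7⊕b10⊕b11⊕b14⊕b15 = 1⊕1⊕0⊕0⊕0⊕0⊕0⊕0 = 0
s4: b4⊕b5⊕b6⊕b7⊕b12⊕b13⊕b14⊕b15 = 1⊕0⊕0⊕0⊕1⊕0⊕0⊕0 = 0
s8: b8⊕b9⊕b10⊕b11⊕b12⊕b13⊕b14⊕b15 = 0⊕1⊕0⊕0⊕1⊕0⊕0⊕0 = 0
Syndrome (s8...s1) = 0000 → position 0 (no error).
Overall parity (XOR of all 16 bits, including p0): 0⊕0⊕1⊕1⊕1⊕0⊕0⊕0⊕0⊕1⊕0⊕0⊕1⊕0⊕0⊕0 = 1
Overall=1, syndrome position=0 → single-bit error at position 0.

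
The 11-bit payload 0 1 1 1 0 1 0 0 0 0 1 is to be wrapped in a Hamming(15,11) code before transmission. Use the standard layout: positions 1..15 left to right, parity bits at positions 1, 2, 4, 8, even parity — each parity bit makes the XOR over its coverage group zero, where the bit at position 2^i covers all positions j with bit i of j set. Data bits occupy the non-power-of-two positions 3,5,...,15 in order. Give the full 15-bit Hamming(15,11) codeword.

100011100100001

Place data bits at non-power-of-two positions: b3=0, b5=1, b6=1, b7=1, b9=0, b10=1, b11=0, b12=0, b13=0, b14=0, b15=1.
p1 = XOR of data positions {3,5,7,9,11,13,15} = 0⊕1⊕1⊕0⊕0⊕0⊕1 = 1
p2 = XOR of data positions {3,6,7,10,11,14,15} = 0⊕1⊕1⊕1⊕0⊕0⊕1 = 0
p4 = XOR of data positions {5,6,7,12,13,14,15} = 1⊕1⊕1⊕0⊕0⊕0⊕1 = 0
p8 = XOR of data positions {9,10,11,12,13,14,15} = 0⊕1⊕0⊕0⊕0⊕0⊕1 = 0
Codeword b1..b15 = 100011100100001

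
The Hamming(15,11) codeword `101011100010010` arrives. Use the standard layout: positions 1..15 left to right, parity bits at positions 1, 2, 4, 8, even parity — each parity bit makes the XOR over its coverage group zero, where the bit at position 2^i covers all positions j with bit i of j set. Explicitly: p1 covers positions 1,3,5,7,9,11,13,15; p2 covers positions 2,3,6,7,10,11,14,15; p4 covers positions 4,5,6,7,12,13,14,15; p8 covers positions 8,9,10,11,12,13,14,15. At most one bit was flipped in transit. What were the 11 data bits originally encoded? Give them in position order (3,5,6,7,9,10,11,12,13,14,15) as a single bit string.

01110010010

s1: b1⊕b3⊕b5⊕b7⊕b9⊕b11⊕b13⊕b15 = 1⊕1⊕1⊕1⊕0⊕1⊕0⊕0 = 1
s2: b2⊕b3⊕b6⊕b7⊕b10⊕b11⊕b14⊕b15 = 0⊕1⊕1⊕1⊕0⊕1⊕1⊕0 = 1
s4: b4⊕b5⊕b6⊕b7⊕b12⊕b13⊕b14⊕b15 = 0⊕1⊕1⊕1⊕0⊕0⊕1⊕0 = 0
s8: b8⊕b9⊕b10⊕b11⊕b12⊕b13⊕b14⊕b15 = 0⊕0⊕0⊕1⊕0⊕0⊕1⊕0 = 0
Syndrome (s8...s1) = 0011 → position 3.
Flip bit 3: corrected codeword = 100011100010010
Data bits at positions 3,5,6,7,9,10,11,12,13,14,15: 01110010010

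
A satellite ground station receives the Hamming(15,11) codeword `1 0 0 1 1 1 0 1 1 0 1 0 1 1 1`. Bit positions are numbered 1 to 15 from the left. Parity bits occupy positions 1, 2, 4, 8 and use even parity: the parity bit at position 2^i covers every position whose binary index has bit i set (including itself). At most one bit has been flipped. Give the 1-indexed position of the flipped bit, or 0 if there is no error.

s1: b1⊕b3⊕b5⊕b7⊕b9⊕b11⊕b13⊕b15 = 1⊕0⊕1⊕0⊕1⊕1⊕1⊕1 = 0
s2: b2⊕b3⊕b6⊕b7⊕b10⊕b11⊕b14⊕b15 = 0⊕0⊕1⊕0⊕0⊕1⊕1⊕1 = 0
s4: b4⊕b5⊕b6⊕b7⊕b12⊕b13⊕b14⊕b15 = 1⊕1⊕1⊕0⊕0⊕1⊕1⊕1 = 0
s8: b8⊕b9⊕b10⊕b11⊕b12⊕b13⊕b14⊕b15 = 1⊕1⊕0⊕1⊕0⊕1⊕1⊕1 = 0
Syndrome (s8...s1) = 0000 → position 0 (no error).

0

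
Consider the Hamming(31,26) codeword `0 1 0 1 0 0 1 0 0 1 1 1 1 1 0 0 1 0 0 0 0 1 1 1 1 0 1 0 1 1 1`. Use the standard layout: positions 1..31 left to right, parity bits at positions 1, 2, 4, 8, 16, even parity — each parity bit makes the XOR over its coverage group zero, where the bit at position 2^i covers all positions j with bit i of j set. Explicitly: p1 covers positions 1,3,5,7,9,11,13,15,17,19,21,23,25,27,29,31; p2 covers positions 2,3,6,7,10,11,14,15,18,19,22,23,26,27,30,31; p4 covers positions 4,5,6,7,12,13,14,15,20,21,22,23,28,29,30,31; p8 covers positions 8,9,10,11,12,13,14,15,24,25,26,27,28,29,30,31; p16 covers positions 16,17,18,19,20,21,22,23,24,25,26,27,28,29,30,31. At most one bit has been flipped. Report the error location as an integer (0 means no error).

25

s1: b1⊕b3⊕b5⊕b7⊕b9⊕b11⊕b13⊕b15⊕b17⊕b19⊕b21⊕b23⊕b25⊕b27⊕b29⊕b31 = 0⊕0⊕0⊕1⊕0⊕1⊕1⊕0⊕1⊕0⊕0⊕1⊕1⊕1⊕1⊕1 = 1
s2: b2⊕b3⊕b6⊕b7⊕b10⊕b11⊕b14⊕b15⊕b18⊕b19⊕b22⊕b23⊕b26⊕b27⊕b30⊕b31 = 1⊕0⊕0⊕1⊕1⊕1⊕1⊕0⊕0⊕0⊕1⊕1⊕0⊕1⊕1⊕1 = 0
s4: b4⊕b5⊕b6⊕b7⊕b12⊕b13⊕b14⊕b15⊕b20⊕b21⊕b22⊕b23⊕b28⊕b29⊕b30⊕b31 = 1⊕0⊕0⊕1⊕1⊕1⊕1⊕0⊕0⊕0⊕1⊕1⊕0⊕1⊕1⊕1 = 0
s8: b8⊕b9⊕b10⊕b11⊕b12⊕b13⊕b14⊕b15⊕b24⊕b25⊕b26⊕b27⊕b28⊕b29⊕b30⊕b31 = 0⊕0⊕1⊕1⊕1⊕1⊕1⊕0⊕1⊕1⊕0⊕1⊕0⊕1⊕1⊕1 = 1
s16: b16⊕b17⊕b18⊕b19⊕b20⊕b21⊕b22⊕b23⊕b24⊕b25⊕b26⊕b27⊕b28⊕b29⊕b30⊕b31 = 0⊕1⊕0⊕0⊕0⊕0⊕1⊕1⊕1⊕1⊕0⊕1⊕0⊕1⊕1⊕1 = 1
Syndrome (s16...s1) = 11001 → position 25.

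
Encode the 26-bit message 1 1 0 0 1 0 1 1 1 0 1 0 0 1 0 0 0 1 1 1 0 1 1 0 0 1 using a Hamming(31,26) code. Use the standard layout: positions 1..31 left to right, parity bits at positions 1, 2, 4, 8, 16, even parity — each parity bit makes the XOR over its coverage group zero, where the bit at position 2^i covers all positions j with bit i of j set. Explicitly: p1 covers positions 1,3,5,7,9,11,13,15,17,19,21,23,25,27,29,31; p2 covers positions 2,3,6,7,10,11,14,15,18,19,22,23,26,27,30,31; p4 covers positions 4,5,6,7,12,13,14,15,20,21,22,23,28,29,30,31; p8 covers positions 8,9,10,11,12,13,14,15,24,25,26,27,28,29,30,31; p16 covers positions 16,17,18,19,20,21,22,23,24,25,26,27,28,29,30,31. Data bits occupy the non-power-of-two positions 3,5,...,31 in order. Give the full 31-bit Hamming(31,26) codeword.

1111100010111011001000111011001

Place data bits at non-power-of-two positions: b3=1, b5=1, b6=0, b7=0, b9=1, b10=0, b11=1, b12=1, b13=1, b14=0, b15=1, b17=0, b18=0, b19=1, b20=0, b21=0, b22=0, b23=1, b24=1, b25=1, b26=0, b27=1, b28=1, b29=0, b30=0, b31=1.
p1 = XOR of data positions {3,5,7,9,11,13,15,17,19,21,23,25,27,29,31} = 1⊕1⊕0⊕1⊕1⊕1⊕1⊕0⊕1⊕0⊕1⊕1⊕1⊕0⊕1 = 1
p2 = XOR of data positions {3,6,7,10,11,14,15,18,19,22,23,26,27,30,31} = 1⊕0⊕0⊕0⊕1⊕0⊕1⊕0⊕1⊕0⊕1⊕0⊕1⊕0⊕1 = 1
p4 = XOR of data positions {5,6,7,12,13,14,15,20,21,22,23,28,29,30,31} = 1⊕0⊕0⊕1⊕1⊕0⊕1⊕0⊕0⊕0⊕1⊕1⊕0⊕0⊕1 = 1
p8 = XOR of data positions {9,10,11,12,13,14,15,24,25,26,27,28,29,30,31} = 1⊕0⊕1⊕1⊕1⊕0⊕1⊕1⊕1⊕0⊕1⊕1⊕0⊕0⊕1 = 0
p16 = XOR of data positions {17,18,19,20,21,22,23,24,25,26,27,28,29,30,31} = 0⊕0⊕1⊕0⊕0⊕0⊕1⊕1⊕1⊕0⊕1⊕1⊕0⊕0⊕1 = 1
Codeword b1..b31 = 1111100010111011001000111011001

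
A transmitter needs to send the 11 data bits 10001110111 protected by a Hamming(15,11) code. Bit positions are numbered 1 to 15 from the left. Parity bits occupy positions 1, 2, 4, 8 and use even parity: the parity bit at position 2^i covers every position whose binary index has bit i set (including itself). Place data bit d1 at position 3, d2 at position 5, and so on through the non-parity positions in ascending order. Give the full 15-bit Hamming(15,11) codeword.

111100001110111

Place data bits at non-power-of-two positions: b3=1, b5=0, b6=0, b7=0, b9=1, b10=1, b11=1, b12=0, b13=1, b14=1, b15=1.
p1 = XOR of data positions {3,5,7,9,11,13,15} = 1⊕0⊕0⊕1⊕1⊕1⊕1 = 1
p2 = XOR of data positions {3,6,7,10,11,14,15} = 1⊕0⊕0⊕1⊕1⊕1⊕1 = 1
p4 = XOR of data positions {5,6,7,12,13,14,15} = 0⊕0⊕0⊕0⊕1⊕1⊕1 = 1
p8 = XOR of data positions {9,10,11,12,13,14,15} = 1⊕1⊕1⊕0⊕1⊕1⊕1 = 0
Codeword b1..b15 = 111100001110111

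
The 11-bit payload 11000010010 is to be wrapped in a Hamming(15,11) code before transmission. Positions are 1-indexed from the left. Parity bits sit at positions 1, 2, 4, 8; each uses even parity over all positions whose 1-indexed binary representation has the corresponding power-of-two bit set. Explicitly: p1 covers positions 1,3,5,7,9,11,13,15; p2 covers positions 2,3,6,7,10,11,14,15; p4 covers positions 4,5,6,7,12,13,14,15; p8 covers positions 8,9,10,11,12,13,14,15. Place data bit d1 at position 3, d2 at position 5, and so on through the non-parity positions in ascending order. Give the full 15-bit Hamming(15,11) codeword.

111010000010010

Place data bits at non-power-of-two positions: b3=1, b5=1, b6=0, b7=0, b9=0, b10=0, b11=1, b12=0, b13=0, b14=1, b15=0.
p1 = XOR of data positions {3,5,7,9,11,13,15} = 1⊕1⊕0⊕0⊕1⊕0⊕0 = 1
p2 = XOR of data positions {3,6,7,10,11,14,15} = 1⊕0⊕0⊕0⊕1⊕1⊕0 = 1
p4 = XOR of data positions {5,6,7,12,13,14,15} = 1⊕0⊕0⊕0⊕0⊕1⊕0 = 0
p8 = XOR of data positions {9,10,11,12,13,14,15} = 0⊕0⊕1⊕0⊕0⊕1⊕0 = 0
Codeword b1..b15 = 111010000010010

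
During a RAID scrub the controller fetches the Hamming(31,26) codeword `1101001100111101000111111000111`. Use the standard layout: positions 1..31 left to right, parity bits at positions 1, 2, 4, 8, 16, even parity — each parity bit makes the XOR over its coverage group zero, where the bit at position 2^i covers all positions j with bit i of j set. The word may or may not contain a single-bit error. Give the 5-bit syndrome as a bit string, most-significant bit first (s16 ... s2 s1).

00001

s1: b1⊕b3⊕b5⊕b7⊕b9⊕b11⊕b13⊕b15⊕b17⊕b19⊕b21⊕b23⊕b25⊕b27⊕b29⊕b31 = 1⊕0⊕0⊕1⊕0⊕1⊕1⊕0⊕0⊕0⊕1⊕1⊕1⊕0⊕1⊕1 = 1
s2: b2⊕b3⊕b6⊕b7⊕b10⊕b11⊕b14⊕b15⊕b18⊕b19⊕b22⊕b23⊕b26⊕b27⊕b30⊕b31 = 1⊕0⊕0⊕1⊕0⊕1⊕1⊕0⊕0⊕0⊕1⊕1⊕0⊕0⊕1⊕1 = 0
s4: b4⊕b5⊕b6⊕b7⊕b12⊕b13⊕b14⊕b15⊕b20⊕b21⊕b22⊕b23⊕b28⊕b29⊕b30⊕b31 = 1⊕0⊕0⊕1⊕1⊕1⊕1⊕0⊕1⊕1⊕1⊕1⊕0⊕1⊕1⊕1 = 0
s8: b8⊕b9⊕b10⊕b11⊕b12⊕b13⊕b14⊕b15⊕b24⊕b25⊕b26⊕b27⊕b28⊕b29⊕b30⊕b31 = 1⊕0⊕0⊕1⊕1⊕1⊕1⊕0⊕1⊕1⊕0⊕0⊕0⊕1⊕1⊕1 = 0
s16: b16⊕b17⊕b18⊕b19⊕b20⊕b21⊕b22⊕b23⊕b24⊕b25⊕b26⊕b27⊕b28⊕b29⊕b30⊕b31 = 1⊕0⊕0⊕0⊕1⊕1⊕1⊕1⊕1⊕1⊕0⊕0⊕0⊕1⊕1⊕1 = 0
Syndrome (s16...s1) = 00001 → position 1.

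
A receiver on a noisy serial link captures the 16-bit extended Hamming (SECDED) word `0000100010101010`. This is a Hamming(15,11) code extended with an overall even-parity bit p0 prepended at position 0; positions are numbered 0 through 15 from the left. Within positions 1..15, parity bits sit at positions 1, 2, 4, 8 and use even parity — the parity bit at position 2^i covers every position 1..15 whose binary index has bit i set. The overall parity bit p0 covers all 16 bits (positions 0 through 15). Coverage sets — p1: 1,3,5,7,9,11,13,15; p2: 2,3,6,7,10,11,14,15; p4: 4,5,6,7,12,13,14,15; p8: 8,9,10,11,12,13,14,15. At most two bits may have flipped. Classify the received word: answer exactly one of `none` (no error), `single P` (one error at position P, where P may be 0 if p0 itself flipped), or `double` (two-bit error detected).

s1: b1⊕b3⊕b5⊕b7⊕b9⊕b11⊕b13⊕b15 = 0⊕0⊕0⊕0⊕0⊕0⊕0⊕0 = 0
s2: b2⊕b3⊕b6⊕b7⊕b10⊕b11⊕b14⊕b15 = 0⊕0⊕0⊕0⊕1⊕0⊕1⊕0 = 0
s4: b4⊕b5⊕b6⊕b7⊕b12⊕b13⊕b14⊕b15 = 1⊕0⊕0⊕0⊕1⊕0⊕1⊕0 = 1
s8: b8⊕b9⊕b10⊕b11⊕b12⊕b13⊕b14⊕b15 = 1⊕0⊕1⊕0⊕1⊕0⊕1⊕0 = 0
Syndrome (s8...s1) = 0100 → position 4.
Overall parity (XOR of all 16 bits, including p0): 0⊕0⊕0⊕0⊕1⊕0⊕0⊕0⊕1⊕0⊕1⊕0⊕1⊕0⊕1⊕0 = 1
Overall=1, syndrome position=4 → single-bit error at position 4.

single 4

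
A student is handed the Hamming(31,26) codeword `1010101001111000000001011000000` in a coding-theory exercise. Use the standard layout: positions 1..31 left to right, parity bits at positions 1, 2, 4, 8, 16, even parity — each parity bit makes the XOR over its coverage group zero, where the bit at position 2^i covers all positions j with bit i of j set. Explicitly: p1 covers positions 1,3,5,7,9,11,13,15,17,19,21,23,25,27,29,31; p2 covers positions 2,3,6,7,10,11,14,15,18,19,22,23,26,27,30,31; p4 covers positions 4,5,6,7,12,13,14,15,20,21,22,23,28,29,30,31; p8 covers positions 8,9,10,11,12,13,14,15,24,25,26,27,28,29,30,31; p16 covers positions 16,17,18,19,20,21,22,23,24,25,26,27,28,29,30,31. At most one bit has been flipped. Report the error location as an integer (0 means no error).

23

s1: b1⊕b3⊕b5⊕b7⊕b9⊕b11⊕b13⊕b15⊕b17⊕b19⊕b21⊕b23⊕b25⊕b27⊕b29⊕b31 = 1⊕1⊕1⊕1⊕0⊕1⊕1⊕0⊕0⊕0⊕0⊕0⊕1⊕0⊕0⊕0 = 1
s2: b2⊕b3⊕b6⊕b7⊕b10⊕b11⊕b14⊕b15⊕b18⊕b19⊕b22⊕b23⊕b26⊕b27⊕b30⊕b31 = 0⊕1⊕0⊕1⊕1⊕1⊕0⊕0⊕0⊕0⊕1⊕0⊕0⊕0⊕0⊕0 = 1
s4: b4⊕b5⊕b6⊕b7⊕b12⊕b13⊕b14⊕b15⊕b20⊕b21⊕b22⊕b23⊕b28⊕b29⊕b30⊕b31 = 0⊕1⊕0⊕1⊕1⊕1⊕0⊕0⊕0⊕0⊕1⊕0⊕0⊕0⊕0⊕0 = 1
s8: b8⊕b9⊕b10⊕b11⊕b12⊕b13⊕b14⊕b15⊕b24⊕b25⊕b26⊕b27⊕b28⊕b29⊕b30⊕b31 = 0⊕0⊕1⊕1⊕1⊕1⊕0⊕0⊕1⊕1⊕0⊕0⊕0⊕0⊕0⊕0 = 0
s16: b16⊕b17⊕b18⊕b19⊕b20⊕b21⊕b22⊕b23⊕b24⊕b25⊕b26⊕b27⊕b28⊕b29⊕b30⊕b31 = 0⊕0⊕0⊕0⊕0⊕0⊕1⊕0⊕1⊕1⊕0⊕0⊕0⊕0⊕0⊕0 = 1
Syndrome (s16...s1) = 10111 → position 23.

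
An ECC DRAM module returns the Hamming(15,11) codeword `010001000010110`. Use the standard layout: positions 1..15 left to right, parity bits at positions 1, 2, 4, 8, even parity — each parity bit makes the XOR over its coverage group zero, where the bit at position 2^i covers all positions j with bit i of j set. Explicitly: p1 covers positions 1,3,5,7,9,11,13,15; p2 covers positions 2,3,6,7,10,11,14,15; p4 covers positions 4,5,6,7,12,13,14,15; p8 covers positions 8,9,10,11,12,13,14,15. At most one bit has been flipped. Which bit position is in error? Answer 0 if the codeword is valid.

12

s1: b1⊕b3⊕b5⊕b7⊕b9⊕b11⊕b13⊕b15 = 0⊕0⊕0⊕0⊕0⊕1⊕1⊕0 = 0
s2: b2⊕b3⊕b6⊕b7⊕b10⊕b11⊕b14⊕b15 = 1⊕0⊕1⊕0⊕0⊕1⊕1⊕0 = 0
s4: b4⊕b5⊕b6⊕b7⊕b12⊕b13⊕b14⊕b15 = 0⊕0⊕1⊕0⊕0⊕1⊕1⊕0 = 1
s8: b8⊕b9⊕b10⊕b11⊕b12⊕b13⊕b14⊕b15 = 0⊕0⊕0⊕1⊕0⊕1⊕1⊕0 = 1
Syndrome (s8...s1) = 1100 → position 12.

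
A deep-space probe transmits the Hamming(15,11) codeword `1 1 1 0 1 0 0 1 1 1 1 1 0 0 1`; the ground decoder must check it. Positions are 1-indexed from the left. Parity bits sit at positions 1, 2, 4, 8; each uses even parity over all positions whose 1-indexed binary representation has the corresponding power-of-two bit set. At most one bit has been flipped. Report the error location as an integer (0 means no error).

s1: b1⊕b3⊕b5⊕b7⊕b9⊕b11⊕b13⊕b15 = 1⊕1⊕1⊕0⊕1⊕1⊕0⊕1 = 0
s2: b2⊕b3⊕b6⊕b7⊕b10⊕b11⊕b14⊕b15 = 1⊕1⊕0⊕0⊕1⊕1⊕0⊕1 = 1
s4: b4⊕b5⊕b6⊕b7⊕b12⊕b13⊕b14⊕b15 = 0⊕1⊕0⊕0⊕1⊕0⊕0⊕1 = 1
s8: b8⊕b9⊕b10⊕b11⊕b12⊕b13⊕b14⊕b15 = 1⊕1⊕1⊕1⊕1⊕0⊕0⊕1 = 0
Syndrome (s8...s1) = 0110 → position 6.

6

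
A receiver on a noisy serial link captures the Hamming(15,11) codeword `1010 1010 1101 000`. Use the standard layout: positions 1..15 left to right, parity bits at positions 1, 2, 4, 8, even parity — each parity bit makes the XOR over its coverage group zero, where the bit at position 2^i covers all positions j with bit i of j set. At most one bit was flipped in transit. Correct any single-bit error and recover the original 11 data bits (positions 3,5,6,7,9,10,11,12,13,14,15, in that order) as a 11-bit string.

s1: b1⊕b3⊕b5⊕b7⊕b9⊕b11⊕b13⊕b15 = 1⊕1⊕1⊕1⊕1⊕0⊕0⊕0 = 1
s2: b2⊕b3⊕b6⊕b7⊕b10⊕b11⊕b14⊕b15 = 0⊕1⊕0⊕1⊕1⊕0⊕0⊕0 = 1
s4: b4⊕b5⊕b6⊕b7⊕b12⊕b13⊕b14⊕b15 = 0⊕1⊕0⊕1⊕1⊕0⊕0⊕0 = 1
s8: b8⊕b9⊕b10⊕b11⊕b12⊕b13⊕b14⊕b15 = 0⊕1⊕1⊕0⊕1⊕0⊕0⊕0 = 1
Syndrome (s8...s1) = 1111 → position 15.
Flip bit 15: corrected codeword = 101010101101001
Data bits at positions 3,5,6,7,9,10,11,12,13,14,15: 11011101001

11011101001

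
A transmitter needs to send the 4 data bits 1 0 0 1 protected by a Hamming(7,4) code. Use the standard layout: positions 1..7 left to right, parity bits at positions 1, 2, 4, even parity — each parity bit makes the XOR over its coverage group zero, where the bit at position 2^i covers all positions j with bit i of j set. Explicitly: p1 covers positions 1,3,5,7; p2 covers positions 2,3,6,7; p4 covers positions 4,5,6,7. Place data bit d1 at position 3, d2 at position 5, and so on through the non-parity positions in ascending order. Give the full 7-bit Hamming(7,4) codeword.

0011001

Place data bits at non-power-of-two positions: b3=1, b5=0, b6=0, b7=1.
p1 = XOR of data positions {3,5,7} = 1⊕0⊕1 = 0
p2 = XOR of data positions {3,6,7} = 1⊕0⊕1 = 0
p4 = XOR of data positions {5,6,7} = 0⊕0⊕1 = 1
Codeword b1..b7 = 0011001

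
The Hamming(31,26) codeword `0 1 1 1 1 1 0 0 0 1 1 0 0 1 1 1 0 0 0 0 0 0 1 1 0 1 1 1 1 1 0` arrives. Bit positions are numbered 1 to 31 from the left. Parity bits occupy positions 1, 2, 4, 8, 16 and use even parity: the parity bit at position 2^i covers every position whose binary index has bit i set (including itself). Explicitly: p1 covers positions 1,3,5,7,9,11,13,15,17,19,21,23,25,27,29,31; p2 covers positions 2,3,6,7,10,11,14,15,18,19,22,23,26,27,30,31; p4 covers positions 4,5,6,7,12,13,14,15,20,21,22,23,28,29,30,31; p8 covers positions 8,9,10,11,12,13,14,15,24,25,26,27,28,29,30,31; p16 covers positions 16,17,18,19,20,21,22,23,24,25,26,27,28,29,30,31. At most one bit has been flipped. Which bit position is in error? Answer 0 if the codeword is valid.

7

s1: b1⊕b3⊕b5⊕b7⊕b9⊕b11⊕b13⊕b15⊕b17⊕b19⊕b21⊕b23⊕b25⊕b27⊕b29⊕b31 = 0⊕1⊕1⊕0⊕0⊕1⊕0⊕1⊕0⊕0⊕0⊕1⊕0⊕1⊕1⊕0 = 1
s2: b2⊕b3⊕b6⊕b7⊕b10⊕b11⊕b14⊕b15⊕b18⊕b19⊕b22⊕b23⊕b26⊕b27⊕b30⊕b31 = 1⊕1⊕1⊕0⊕1⊕1⊕1⊕1⊕0⊕0⊕0⊕1⊕1⊕1⊕1⊕0 = 1
s4: b4⊕b5⊕b6⊕b7⊕b12⊕b13⊕b14⊕b15⊕b20⊕b21⊕b22⊕b23⊕b28⊕b29⊕b30⊕b31 = 1⊕1⊕1⊕0⊕0⊕0⊕1⊕1⊕0⊕0⊕0⊕1⊕1⊕1⊕1⊕0 = 1
s8: b8⊕b9⊕b10⊕b11⊕b12⊕b13⊕b14⊕b15⊕b24⊕b25⊕b26⊕b27⊕b28⊕b29⊕b30⊕b31 = 0⊕0⊕1⊕1⊕0⊕0⊕1⊕1⊕1⊕0⊕1⊕1⊕1⊕1⊕1⊕0 = 0
s16: b16⊕b17⊕b18⊕b19⊕b20⊕b21⊕b22⊕b23⊕b24⊕b25⊕b26⊕b27⊕b28⊕b29⊕b30⊕b31 = 1⊕0⊕0⊕0⊕0⊕0⊕0⊕1⊕1⊕0⊕1⊕1⊕1⊕1⊕1⊕0 = 0
Syndrome (s16...s1) = 00111 → position 7.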